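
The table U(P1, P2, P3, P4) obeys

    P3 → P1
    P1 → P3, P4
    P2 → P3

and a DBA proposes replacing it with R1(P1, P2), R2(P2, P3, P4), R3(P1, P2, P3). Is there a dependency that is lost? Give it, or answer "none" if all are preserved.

none

P3 → P1 lies within R3.
P1 → P3, P4: restricted closure across fragments reaches P3, P4.
P2 → P3 lies within R2.
Every dependency is enforceable on the fragments, so the decomposition is dependency-preserving.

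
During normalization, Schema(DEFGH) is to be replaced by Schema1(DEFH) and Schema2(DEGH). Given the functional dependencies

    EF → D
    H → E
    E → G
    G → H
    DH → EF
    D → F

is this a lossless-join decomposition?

Common attributes: Schema1 ∩ Schema2 = {DEH}.
Closure of {DEH}: E → G applies, adding G; DH → EF applies, adding F. So (DEH)⁺ = {DEFGH}.
This closure contains every attribute of Schema1, so Schema1 ∩ Schema2 → Schema1. The join is lossless.

Yes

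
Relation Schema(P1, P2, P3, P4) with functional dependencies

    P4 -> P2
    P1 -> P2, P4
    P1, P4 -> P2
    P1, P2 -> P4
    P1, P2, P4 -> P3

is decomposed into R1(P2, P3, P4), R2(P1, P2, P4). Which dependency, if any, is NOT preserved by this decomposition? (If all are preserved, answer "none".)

P1, P2, P4 -> P3

Check P1, P2, P4 → P3: no single fragment contains all of {P1, P2, P3, P4}, and the restricted closure of {P1, P2, P4} across the fragments never reaches {P3}.
P4 → P2 is preserved.
P1 → P2, P4 is preserved.
P1, P4 → P2 is preserved.
P1, P2 → P4 is preserved.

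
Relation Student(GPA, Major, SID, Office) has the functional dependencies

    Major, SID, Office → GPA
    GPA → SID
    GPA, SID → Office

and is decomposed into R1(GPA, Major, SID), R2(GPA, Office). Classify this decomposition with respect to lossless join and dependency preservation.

Lossless test: (GPA)⁺ = {GPA, SID, Office}, which contains all of one fragment — lossless.
Dependency preservation: the restricted closure of {Major, SID, Office} across the fragments never reaches {GPA}, so Major, SID, Office → GPA cannot be enforced without a join — not preserved.

lossless but not dependency-preserving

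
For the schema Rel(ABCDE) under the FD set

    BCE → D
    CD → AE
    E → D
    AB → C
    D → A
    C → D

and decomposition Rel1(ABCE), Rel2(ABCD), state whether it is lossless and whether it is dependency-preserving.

lossless but not dependency-preserving

Lossless test: (ABC)⁺ = {ABCDE}, which contains all of one fragment — lossless.
Dependency preservation: the restricted closure of {E} across the fragments never reaches {D}, so E → D cannot be enforced without a join — not preserved.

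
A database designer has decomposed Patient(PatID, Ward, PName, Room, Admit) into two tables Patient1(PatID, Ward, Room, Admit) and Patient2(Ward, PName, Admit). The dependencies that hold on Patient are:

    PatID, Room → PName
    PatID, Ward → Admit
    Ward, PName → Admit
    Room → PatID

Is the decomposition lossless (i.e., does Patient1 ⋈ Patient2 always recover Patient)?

Common attributes: Patient1 ∩ Patient2 = {Ward, Admit}.
No dependency enlarges {Ward, Admit}, so (Ward, Admit)⁺ = {Ward, Admit}.
The closure contains neither all of Patient1 = {PatID, Ward, Room, Admit} nor all of Patient2 = {Ward, PName, Admit}, so the common attributes are not a superkey of either fragment. The join is lossy.

No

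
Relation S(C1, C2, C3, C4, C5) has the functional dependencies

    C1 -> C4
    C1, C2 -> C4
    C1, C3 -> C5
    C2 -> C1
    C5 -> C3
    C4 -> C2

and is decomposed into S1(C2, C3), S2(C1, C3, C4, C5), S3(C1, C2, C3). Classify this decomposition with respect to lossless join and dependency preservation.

Lossless test (chase): Rows 2 and 3 agree on C1; apply C1→C4 and equate their C4 entries. Rows 2 and 3 agree on C1, C3; apply C1, C3→C5 and equate their C5 entries. Rows 1 and 3 agree on C2; apply C2→C1 and equate their C1 entries. Rows 2 and 3 agree on C4; apply C4→C2 and equate their C2 entries. Rows 1 and 2 agree on C1; apply C1→C4 and equate their C4 entries. Rows 1 and 2 agree on C1, C3; apply C1, C3→C5 and equate their C5 entries. Row 1 is now all distinguished symbols — the join is lossless.
Dependency preservation: C1, C2 → C4; C4 → C2 are not contained in any single fragment, but the restricted closure of each left-hand side across the fragments still reaches the right-hand side; the remaining FDs each lie inside some fragment. All dependencies are preserved.

lossless and dependency-preserving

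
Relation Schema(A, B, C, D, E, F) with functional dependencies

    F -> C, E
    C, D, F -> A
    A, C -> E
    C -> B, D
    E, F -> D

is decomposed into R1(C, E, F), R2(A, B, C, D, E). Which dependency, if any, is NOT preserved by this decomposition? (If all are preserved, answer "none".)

C, D, F -> A

Check C, D, F → A: no single fragment contains all of {A, C, D, F}, and the restricted closure of {C, D, F} across the fragments never reaches {A}.
F → C, E is preserved.
A, C → E is preserved.
C → B, D is preserved.
E, F → D is preserved.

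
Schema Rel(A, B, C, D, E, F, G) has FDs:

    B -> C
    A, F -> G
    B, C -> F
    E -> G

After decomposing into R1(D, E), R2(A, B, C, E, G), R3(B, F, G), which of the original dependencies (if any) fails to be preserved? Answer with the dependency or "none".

A, F -> G

Check A, F → G: no single fragment contains all of {A, F, G}, and the restricted closure of {A, F} across the fragments never reaches {G}.
B → C is preserved.
B, C → F is preserved.
E → G is preserved.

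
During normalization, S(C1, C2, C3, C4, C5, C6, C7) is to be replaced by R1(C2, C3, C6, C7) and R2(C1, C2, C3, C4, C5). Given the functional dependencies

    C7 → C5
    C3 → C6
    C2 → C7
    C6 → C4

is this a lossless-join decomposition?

Yes

Common attributes: R1 ∩ R2 = {C2, C3}.
Closure of {C2, C3}: C3 → C6 applies, adding C6; C2 → C7 applies, adding C7; C6 → C4 applies, adding C4; C7 → C5 applies, adding C5. So (C2, C3)⁺ = {C2, C3, C4, C5, C6, C7}.
This closure contains every attribute of R1, so R1 ∩ R2 → R1. The join is lossless.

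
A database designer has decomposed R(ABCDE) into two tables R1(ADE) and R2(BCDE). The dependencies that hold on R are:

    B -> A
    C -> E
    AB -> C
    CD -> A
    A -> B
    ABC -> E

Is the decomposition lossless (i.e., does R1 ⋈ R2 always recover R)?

No

Common attributes: R1 ∩ R2 = {DE}.
No dependency enlarges {DE}, so (DE)⁺ = {DE}.
The closure contains neither all of R1 = {ADE} nor all of R2 = {BCDE}, so the common attributes are not a superkey of either fragment. The join is lossy.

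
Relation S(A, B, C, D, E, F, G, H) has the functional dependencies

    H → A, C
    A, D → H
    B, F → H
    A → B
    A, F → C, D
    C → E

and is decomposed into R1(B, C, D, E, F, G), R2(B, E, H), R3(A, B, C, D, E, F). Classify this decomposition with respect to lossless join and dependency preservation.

lossy and not dependency-preserving

Lossless test (chase): Rows 1 and 3 agree on B, F; apply B, F→H and equate their H entries. Rows 1 and 3 agree on H; apply H→A, C and equate their A, C entries. No row becomes fully distinguished — the join is lossy.
Dependency preservation: the restricted closure of {H} across the fragments never reaches {A, C}, so H → A, C cannot be enforced without a join — not preserved.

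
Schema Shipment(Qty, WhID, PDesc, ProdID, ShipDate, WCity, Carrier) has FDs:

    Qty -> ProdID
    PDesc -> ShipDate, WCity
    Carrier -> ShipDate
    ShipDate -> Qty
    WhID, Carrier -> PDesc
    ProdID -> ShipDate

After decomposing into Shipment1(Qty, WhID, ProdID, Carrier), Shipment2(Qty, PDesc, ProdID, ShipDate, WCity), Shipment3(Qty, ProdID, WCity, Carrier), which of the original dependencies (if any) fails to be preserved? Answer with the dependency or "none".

Check WhID, Carrier → PDesc: no single fragment contains all of {WhID, PDesc, Carrier}, and the restricted closure of {WhID, Carrier} across the fragments never reaches {PDesc}.
Qty → ProdID is preserved.
PDesc → ShipDate, WCity is preserved.
Carrier → ShipDate is preserved.
ShipDate → Qty is preserved.
ProdID → ShipDate is preserved.

WhID, Carrier -> PDesc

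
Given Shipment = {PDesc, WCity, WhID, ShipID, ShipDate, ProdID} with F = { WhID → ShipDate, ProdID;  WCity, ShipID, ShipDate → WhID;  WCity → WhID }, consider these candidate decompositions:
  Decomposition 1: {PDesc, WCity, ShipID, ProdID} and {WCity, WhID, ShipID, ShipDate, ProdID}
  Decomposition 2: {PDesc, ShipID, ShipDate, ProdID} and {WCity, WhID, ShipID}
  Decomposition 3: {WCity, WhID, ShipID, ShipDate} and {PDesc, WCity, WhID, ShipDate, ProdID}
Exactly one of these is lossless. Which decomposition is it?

Decomposition 1

Decomposition 1: common = {WCity, ShipID, ProdID}, closure = {WCity, WhID, ShipID, ShipDate, ProdID} → lossless.
Decomposition 2: common = {ShipID}, closure = {ShipID} → lossy.
Decomposition 3: common = {WCity, WhID, ShipDate}, closure = {WCity, WhID, ShipDate, ProdID} → lossy.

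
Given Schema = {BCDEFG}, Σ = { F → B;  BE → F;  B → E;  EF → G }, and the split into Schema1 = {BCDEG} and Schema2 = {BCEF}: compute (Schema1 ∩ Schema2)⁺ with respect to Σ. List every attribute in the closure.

BCEFG

Schema1 ∩ Schema2 = {BCE}.
BE → F applies, adding F
EF → G applies, adding G
Closure: {BCEFG}.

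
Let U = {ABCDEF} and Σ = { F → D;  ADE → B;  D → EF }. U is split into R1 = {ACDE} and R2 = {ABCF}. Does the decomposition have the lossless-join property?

No

Common attributes: R1 ∩ R2 = {AC}.
No dependency enlarges {AC}, so (AC)⁺ = {AC}.
The closure contains neither all of R1 = {ACDE} nor all of R2 = {ABCF}, so the common attributes are not a superkey of either fragment. The join is lossy.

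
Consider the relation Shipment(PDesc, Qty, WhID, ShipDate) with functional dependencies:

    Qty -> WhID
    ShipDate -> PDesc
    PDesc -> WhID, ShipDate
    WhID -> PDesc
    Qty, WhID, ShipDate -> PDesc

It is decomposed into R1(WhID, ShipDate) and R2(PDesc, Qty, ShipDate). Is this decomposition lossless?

Common attributes: R1 ∩ R2 = {ShipDate}.
Closure of {ShipDate}: ShipDate → PDesc applies, adding PDesc; PDesc → WhID, ShipDate applies, adding WhID. So (ShipDate)⁺ = {PDesc, WhID, ShipDate}.
This closure contains every attribute of R1, so R1 ∩ R2 → R1. The join is lossless.

Yes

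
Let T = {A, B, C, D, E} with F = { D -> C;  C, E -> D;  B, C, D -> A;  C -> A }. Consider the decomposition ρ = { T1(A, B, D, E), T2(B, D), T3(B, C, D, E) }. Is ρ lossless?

Chase test. Columns are A, B, C, D, E; row i has aⱼ where attribute j ∈ Ti, else bᵢⱼ.
Initial tableau (one row per fragment):
  row 1: a1 a2 b13 a4 a5
  row 2: b21 a2 b23 a4 b25
  row 3: b31 a2 a3 a4 a5
Rows 1 and 2 agree on D; apply D→C and equate their C entries.
Rows 1 and 3 agree on D; apply D→C and equate their C entries.
Rows 1 and 2 agree on B, C, D; apply B, C, D→A and equate their A entries.
Rows 1 and 3 agree on B, C, D; apply B, C, D→A and equate their A entries.
Row 1 is now all distinguished symbols — the join is lossless.

Yes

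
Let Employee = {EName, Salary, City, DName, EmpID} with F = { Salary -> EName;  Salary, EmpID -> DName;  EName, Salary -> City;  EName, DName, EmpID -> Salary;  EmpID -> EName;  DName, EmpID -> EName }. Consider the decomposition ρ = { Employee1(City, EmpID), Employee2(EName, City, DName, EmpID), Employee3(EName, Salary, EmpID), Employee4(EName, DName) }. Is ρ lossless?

No

Chase test. Columns are EName, Salary, City, DName, EmpID; row i has aⱼ where attribute j ∈ Employeei, else bᵢⱼ.
Initial tableau (one row per fragment):
  row 1: b11 b12 a3 b14 a5
  row 2: a1 b22 a3 a4 a5
  row 3: a1 a2 b33 b34 a5
  row 4: a1 b42 b43 a4 b45
Rows 1 and 2 agree on EmpID; apply EmpID→EName and equate their EName entries.
No row becomes fully distinguished — the join is lossy.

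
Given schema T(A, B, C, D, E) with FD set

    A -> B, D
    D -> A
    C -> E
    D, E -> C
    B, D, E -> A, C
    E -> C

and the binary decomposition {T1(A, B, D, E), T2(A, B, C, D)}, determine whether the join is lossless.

No

Common attributes: T1 ∩ T2 = {A, B, D}.
No dependency enlarges {A, B, D}, so (A, B, D)⁺ = {A, B, D}.
The closure contains neither all of T1 = {A, B, D, E} nor all of T2 = {A, B, C, D}, so the common attributes are not a superkey of either fragment. The join is lossy.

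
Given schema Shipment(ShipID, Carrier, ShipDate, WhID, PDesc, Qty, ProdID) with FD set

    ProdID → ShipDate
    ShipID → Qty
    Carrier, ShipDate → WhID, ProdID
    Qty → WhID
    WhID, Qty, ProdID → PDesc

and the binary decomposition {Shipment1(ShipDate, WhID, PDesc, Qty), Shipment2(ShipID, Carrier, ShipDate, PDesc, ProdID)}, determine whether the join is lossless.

No

Common attributes: Shipment1 ∩ Shipment2 = {ShipDate, PDesc}.
No dependency enlarges {ShipDate, PDesc}, so (ShipDate, PDesc)⁺ = {ShipDate, PDesc}.
The closure contains neither all of Shipment1 = {ShipDate, WhID, PDesc, Qty} nor all of Shipment2 = {ShipID, Carrier, ShipDate, PDesc, ProdID}, so the common attributes are not a superkey of either fragment. The join is lossy.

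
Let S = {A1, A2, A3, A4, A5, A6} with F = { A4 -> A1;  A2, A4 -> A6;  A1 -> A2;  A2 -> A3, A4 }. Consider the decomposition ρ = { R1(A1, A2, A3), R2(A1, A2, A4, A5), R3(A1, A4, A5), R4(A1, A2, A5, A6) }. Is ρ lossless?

Chase test. Columns are A1, A2, A3, A4, A5, A6; row i has aⱼ where attribute j ∈ Ri, else bᵢⱼ.
Initial tableau (one row per fragment):
  row 1: a1 a2 a3 b14 b15 b16
  row 2: a1 a2 b23 a4 a5 b26
  row 3: a1 b32 b33 a4 a5 b36
  row 4: a1 a2 b43 b44 a5 a6
Rows 1 and 3 agree on A1; apply A1→A2 and equate their A2 entries.
Rows 1 and 2 agree on A2; apply A2→A3, A4 and equate their A3, A4 entries.
Rows 1 and 3 agree on A2; apply A2→A3, A4 and equate their A3, A4 entries.
Rows 1 and 4 agree on A2; apply A2→A3, A4 and equate their A3, A4 entries.
Rows 1 and 2 agree on A2, A4; apply A2, A4→A6 and equate their A6 entries.
Rows 1 and 3 agree on A2, A4; apply A2, A4→A6 and equate their A6 entries.
Rows 1 and 4 agree on A2, A4; apply A2, A4→A6 and equate their A6 entries.
Row 2 is now all distinguished symbols — the join is lossless.

Yes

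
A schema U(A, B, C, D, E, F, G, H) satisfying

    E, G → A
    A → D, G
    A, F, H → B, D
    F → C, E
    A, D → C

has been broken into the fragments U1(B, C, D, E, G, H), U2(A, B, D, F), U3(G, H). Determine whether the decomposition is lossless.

Chase test. Columns are A, B, C, D, E, F, G, H; row i has aⱼ where attribute j ∈ Ui, else bᵢⱼ.
Initial tableau (one row per fragment):
  row 1: b11 a2 a3 a4 a5 b16 a7 a8
  row 2: a1 a2 b23 a4 b25 a6 b27 b28
  row 3: b31 b32 b33 b34 b35 b36 a7 a8
No row becomes fully distinguished — the join is lossy.

No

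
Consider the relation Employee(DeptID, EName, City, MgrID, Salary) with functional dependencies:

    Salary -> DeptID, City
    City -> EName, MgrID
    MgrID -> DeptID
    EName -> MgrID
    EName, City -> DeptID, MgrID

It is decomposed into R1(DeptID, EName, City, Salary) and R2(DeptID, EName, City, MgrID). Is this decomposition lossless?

Common attributes: R1 ∩ R2 = {DeptID, EName, City}.
Closure of {DeptID, EName, City}: City → EName, MgrID applies, adding MgrID. So (DeptID, EName, City)⁺ = {DeptID, EName, City, MgrID}.
This closure contains every attribute of R2, so R1 ∩ R2 → R2. The join is lossless.

Yes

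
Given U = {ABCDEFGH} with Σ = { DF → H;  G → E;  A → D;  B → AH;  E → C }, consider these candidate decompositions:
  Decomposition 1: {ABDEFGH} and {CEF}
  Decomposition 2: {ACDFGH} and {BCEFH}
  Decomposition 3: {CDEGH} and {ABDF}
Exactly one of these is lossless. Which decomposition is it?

Decomposition 1: common = {EF}, closure = {CEF} → lossless.
Decomposition 2: common = {CFH}, closure = {CFH} → lossy.
Decomposition 3: common = {D}, closure = {D} → lossy.

Decomposition 1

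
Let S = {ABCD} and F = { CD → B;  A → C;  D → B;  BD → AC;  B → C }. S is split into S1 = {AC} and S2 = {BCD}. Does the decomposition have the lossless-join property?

No

Common attributes: S1 ∩ S2 = {C}.
No dependency enlarges {C}, so (C)⁺ = {C}.
The closure contains neither all of S1 = {AC} nor all of S2 = {BCD}, so the common attributes are not a superkey of either fragment. The join is lossy.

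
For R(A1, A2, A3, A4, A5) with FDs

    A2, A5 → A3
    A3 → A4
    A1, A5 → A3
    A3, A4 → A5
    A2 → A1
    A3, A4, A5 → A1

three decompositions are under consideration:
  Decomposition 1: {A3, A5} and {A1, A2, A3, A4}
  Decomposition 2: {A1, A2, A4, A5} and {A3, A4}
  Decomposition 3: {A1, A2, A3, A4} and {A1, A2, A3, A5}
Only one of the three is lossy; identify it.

Decomposition 2

Decomposition 1: common = {A3}, closure = {A1, A3, A4, A5} → lossless.
Decomposition 2: common = {A4}, closure = {A4} → lossy.
Decomposition 3: common = {A1, A2, A3}, closure = {A1, A2, A3, A4, A5} → lossless.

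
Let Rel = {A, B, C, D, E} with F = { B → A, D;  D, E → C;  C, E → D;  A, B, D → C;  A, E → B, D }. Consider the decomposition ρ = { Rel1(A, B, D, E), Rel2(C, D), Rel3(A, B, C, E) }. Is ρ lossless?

Chase test. Columns are A, B, C, D, E; row i has aⱼ where attribute j ∈ Reli, else bᵢⱼ.
Initial tableau (one row per fragment):
  row 1: a1 a2 b13 a4 a5
  row 2: b21 b22 a3 a4 b25
  row 3: a1 a2 a3 b34 a5
Rows 1 and 3 agree on B; apply B→A, D and equate their A, D entries.
Rows 1 and 3 agree on D, E; apply D, E→C and equate their C entries.
Row 1 is now all distinguished symbols — the join is lossless.

Yes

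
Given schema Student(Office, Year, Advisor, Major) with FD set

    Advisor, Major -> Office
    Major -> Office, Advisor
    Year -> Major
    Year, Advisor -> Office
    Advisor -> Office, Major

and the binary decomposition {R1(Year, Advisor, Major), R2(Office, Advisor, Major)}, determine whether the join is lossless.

Yes

Common attributes: R1 ∩ R2 = {Advisor, Major}.
Closure of {Advisor, Major}: Advisor, Major → Office applies, adding Office. So (Advisor, Major)⁺ = {Office, Advisor, Major}.
This closure contains every attribute of R2, so R1 ∩ R2 → R2. The join is lossless.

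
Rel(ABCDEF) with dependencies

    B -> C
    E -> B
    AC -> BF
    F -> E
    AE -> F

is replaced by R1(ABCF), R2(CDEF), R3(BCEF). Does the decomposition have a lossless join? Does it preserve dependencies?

Lossless test (chase): Rows 2 and 3 agree on E; apply E→B and equate their B entries. Rows 1 and 2 agree on F; apply F→E and equate their E entries. No row becomes fully distinguished — the join is lossy.
Dependency preservation: AE → F is not contained in any single fragment, but the restricted closure of its left-hand side across the fragments still reaches the right-hand side; the remaining FDs each lie inside some fragment. All dependencies are preserved.

lossy but dependency-preserving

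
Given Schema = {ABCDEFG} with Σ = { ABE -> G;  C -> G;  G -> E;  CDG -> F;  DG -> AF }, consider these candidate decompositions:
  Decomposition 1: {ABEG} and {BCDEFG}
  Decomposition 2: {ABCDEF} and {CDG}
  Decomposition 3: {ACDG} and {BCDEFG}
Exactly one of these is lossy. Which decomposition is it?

Decomposition 1: common = {BEG}, closure = {BEG} → lossy.
Decomposition 2: common = {CD}, closure = {ACDEFG} → lossless.
Decomposition 3: common = {CDG}, closure = {ACDEFG} → lossless.

Decomposition 1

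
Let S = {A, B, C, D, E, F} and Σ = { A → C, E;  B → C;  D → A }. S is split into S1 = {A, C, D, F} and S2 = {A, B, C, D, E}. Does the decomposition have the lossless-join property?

Common attributes: S1 ∩ S2 = {A, C, D}.
Closure of {A, C, D}: A → C, E applies, adding E. So (A, C, D)⁺ = {A, C, D, E}.
The closure contains neither all of S1 = {A, C, D, F} nor all of S2 = {A, B, C, D, E}, so the common attributes are not a superkey of either fragment. The join is lossy.

No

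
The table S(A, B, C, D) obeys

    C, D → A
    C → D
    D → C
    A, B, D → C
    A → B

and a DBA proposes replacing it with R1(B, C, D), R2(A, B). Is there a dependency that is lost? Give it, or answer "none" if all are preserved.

Check C, D → A: no single fragment contains all of {A, C, D}, and the restricted closure of {C, D} across the fragments never reaches {A}.
C → D is preserved.
D → C is preserved.
A, B, D → C is preserved.
A → B is preserved.

C, D → A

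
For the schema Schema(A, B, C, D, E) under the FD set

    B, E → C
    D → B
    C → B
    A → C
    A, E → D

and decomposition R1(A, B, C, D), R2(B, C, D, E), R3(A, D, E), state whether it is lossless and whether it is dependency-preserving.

Lossless test (chase): Rows 1 and 3 agree on D; apply D→B and equate their B entries. Rows 1 and 3 agree on A; apply A→C and equate their C entries. Row 3 is now all distinguished symbols — the join is lossless.
Dependency preservation: every FD's attributes lie within a single fragment, so each can be enforced locally — preserved.

lossless and dependency-preserving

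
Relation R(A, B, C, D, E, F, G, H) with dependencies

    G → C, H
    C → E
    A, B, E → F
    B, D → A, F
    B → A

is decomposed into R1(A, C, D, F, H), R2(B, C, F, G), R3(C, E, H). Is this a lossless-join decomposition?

No

Chase test. Columns are A, B, C, D, E, F, G, H; row i has aⱼ where attribute j ∈ Ri, else bᵢⱼ.
Initial tableau (one row per fragment):
  row 1: a1 b12 a3 a4 b15 a6 b17 a8
  row 2: b21 a2 a3 b24 b25 a6 a7 b28
  row 3: b31 b32 a3 b34 a5 b36 b37 a8
Rows 1 and 2 agree on C; apply C→E and equate their E entries.
Rows 1 and 3 agree on C; apply C→E and equate their E entries.
No row becomes fully distinguished — the join is lossy.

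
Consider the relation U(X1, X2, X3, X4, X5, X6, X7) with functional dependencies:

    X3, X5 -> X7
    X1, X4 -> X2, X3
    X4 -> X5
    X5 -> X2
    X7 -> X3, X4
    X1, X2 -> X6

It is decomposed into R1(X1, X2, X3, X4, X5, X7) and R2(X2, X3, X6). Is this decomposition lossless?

Common attributes: R1 ∩ R2 = {X2, X3}.
No dependency enlarges {X2, X3}, so (X2, X3)⁺ = {X2, X3}.
The closure contains neither all of R1 = {X1, X2, X3, X4, X5, X7} nor all of R2 = {X2, X3, X6}, so the common attributes are not a superkey of either fragment. The join is lossy.

No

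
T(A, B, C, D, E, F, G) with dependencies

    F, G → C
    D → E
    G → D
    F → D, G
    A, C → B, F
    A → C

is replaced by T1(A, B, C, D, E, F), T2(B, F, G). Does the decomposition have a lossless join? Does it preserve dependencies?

lossless but not dependency-preserving

Lossless test: (B, F)⁺ = {B, C, D, E, F, G}, which contains all of one fragment — lossless.
Dependency preservation: the restricted closure of {G} across the fragments never reaches {D}, so G → D cannot be enforced without a join — not preserved.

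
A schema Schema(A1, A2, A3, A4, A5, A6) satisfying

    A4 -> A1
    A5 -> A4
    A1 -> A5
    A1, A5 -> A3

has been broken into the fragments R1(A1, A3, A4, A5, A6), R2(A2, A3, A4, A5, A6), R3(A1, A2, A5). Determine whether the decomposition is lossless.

Yes

Chase test. Columns are A1, A2, A3, A4, A5, A6; row i has aⱼ where attribute j ∈ Ri, else bᵢⱼ.
Initial tableau (one row per fragment):
  row 1: a1 b12 a3 a4 a5 a6
  row 2: b21 a2 a3 a4 a5 a6
  row 3: a1 a2 b33 b34 a5 b36
Rows 1 and 2 agree on A4; apply A4→A1 and equate their A1 entries.
Rows 1 and 3 agree on A5; apply A5→A4 and equate their A4 entries.
Rows 1 and 3 agree on A1, A5; apply A1, A5→A3 and equate their A3 entries.
Row 2 is now all distinguished symbols — the join is lossless.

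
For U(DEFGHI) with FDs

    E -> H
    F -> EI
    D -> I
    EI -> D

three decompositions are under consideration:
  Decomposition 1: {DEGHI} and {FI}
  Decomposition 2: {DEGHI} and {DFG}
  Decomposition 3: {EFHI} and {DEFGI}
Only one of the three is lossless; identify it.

Decomposition 3

Decomposition 1: common = {I}, closure = {I} → lossy.
Decomposition 2: common = {DG}, closure = {DGI} → lossy.
Decomposition 3: common = {EFI}, closure = {DEFHI} → lossless.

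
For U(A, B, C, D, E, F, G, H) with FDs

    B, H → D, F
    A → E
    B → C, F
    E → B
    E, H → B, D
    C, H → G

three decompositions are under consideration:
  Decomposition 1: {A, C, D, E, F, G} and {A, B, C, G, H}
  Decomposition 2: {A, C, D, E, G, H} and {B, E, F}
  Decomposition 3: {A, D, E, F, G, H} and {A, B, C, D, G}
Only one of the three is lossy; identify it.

Decomposition 1: common = {A, C, G}, closure = {A, B, C, E, F, G} → lossy.
Decomposition 2: common = {E}, closure = {B, C, E, F} → lossless.
Decomposition 3: common = {A, D, G}, closure = {A, B, C, D, E, F, G} → lossless.

Decomposition 1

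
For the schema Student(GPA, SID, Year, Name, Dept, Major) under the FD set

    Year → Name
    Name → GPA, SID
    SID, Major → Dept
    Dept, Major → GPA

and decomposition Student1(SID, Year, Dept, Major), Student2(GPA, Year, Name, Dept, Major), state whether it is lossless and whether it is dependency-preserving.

Lossless test: (Year, Dept, Major)⁺ = {GPA, SID, Year, Name, Dept, Major}, which contains all of one fragment — lossless.
Dependency preservation: the restricted closure of {Name} across the fragments never reaches {GPA, SID}, so Name → GPA, SID cannot be enforced without a join — not preserved.

lossless but not dependency-preserving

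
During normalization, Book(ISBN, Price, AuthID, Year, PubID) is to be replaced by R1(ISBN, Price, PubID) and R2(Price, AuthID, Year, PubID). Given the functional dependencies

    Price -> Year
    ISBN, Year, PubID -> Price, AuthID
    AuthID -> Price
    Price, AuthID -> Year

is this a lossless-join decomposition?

No

Common attributes: R1 ∩ R2 = {Price, PubID}.
Closure of {Price, PubID}: Price → Year applies, adding Year. So (Price, PubID)⁺ = {Price, Year, PubID}.
The closure contains neither all of R1 = {ISBN, Price, PubID} nor all of R2 = {Price, AuthID, Year, PubID}, so the common attributes are not a superkey of either fragment. The join is lossy.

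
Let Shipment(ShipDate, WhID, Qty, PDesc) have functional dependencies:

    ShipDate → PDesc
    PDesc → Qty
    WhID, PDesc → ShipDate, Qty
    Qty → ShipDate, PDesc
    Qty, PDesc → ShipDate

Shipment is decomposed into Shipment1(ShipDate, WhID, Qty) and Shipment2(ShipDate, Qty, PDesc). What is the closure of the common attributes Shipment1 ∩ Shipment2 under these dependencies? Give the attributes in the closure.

Shipment1 ∩ Shipment2 = {ShipDate, Qty}.
ShipDate → PDesc applies, adding PDesc
Closure: {ShipDate, Qty, PDesc}.

ShipDate, Qty, PDesc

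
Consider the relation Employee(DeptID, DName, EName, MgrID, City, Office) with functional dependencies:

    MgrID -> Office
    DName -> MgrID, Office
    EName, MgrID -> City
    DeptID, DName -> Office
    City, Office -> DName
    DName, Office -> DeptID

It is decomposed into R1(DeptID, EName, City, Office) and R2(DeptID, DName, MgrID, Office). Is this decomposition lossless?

No

Common attributes: R1 ∩ R2 = {DeptID, Office}.
No dependency enlarges {DeptID, Office}, so (DeptID, Office)⁺ = {DeptID, Office}.
The closure contains neither all of R1 = {DeptID, EName, City, Office} nor all of R2 = {DeptID, DName, MgrID, Office}, so the common attributes are not a superkey of either fragment. The join is lossy.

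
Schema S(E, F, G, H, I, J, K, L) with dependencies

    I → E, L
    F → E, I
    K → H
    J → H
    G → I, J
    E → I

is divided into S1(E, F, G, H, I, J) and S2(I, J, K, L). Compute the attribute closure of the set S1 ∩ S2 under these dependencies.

E, H, I, J, L

S1 ∩ S2 = {I, J}.
I → E, L applies, adding E, L
J → H applies, adding H
Closure: {E, H, I, J, L}.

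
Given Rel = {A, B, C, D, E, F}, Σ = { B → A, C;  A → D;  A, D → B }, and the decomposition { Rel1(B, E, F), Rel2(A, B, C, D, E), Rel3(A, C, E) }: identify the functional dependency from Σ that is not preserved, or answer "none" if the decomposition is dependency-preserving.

B → A, C lies within Rel2.
A → D lies within Rel2.
A, D → B lies within Rel2.
Every dependency is enforceable on the fragments, so the decomposition is dependency-preserving.

none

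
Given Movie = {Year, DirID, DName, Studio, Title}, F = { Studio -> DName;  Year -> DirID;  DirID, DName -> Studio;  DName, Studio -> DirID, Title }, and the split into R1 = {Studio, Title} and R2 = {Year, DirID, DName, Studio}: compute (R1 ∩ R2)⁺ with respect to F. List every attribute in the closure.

DirID, DName, Studio, Title

R1 ∩ R2 = {Studio}.
Studio → DName applies, adding DName
DName, Studio → DirID, Title applies, adding DirID, Title
Closure: {DirID, DName, Studio, Title}.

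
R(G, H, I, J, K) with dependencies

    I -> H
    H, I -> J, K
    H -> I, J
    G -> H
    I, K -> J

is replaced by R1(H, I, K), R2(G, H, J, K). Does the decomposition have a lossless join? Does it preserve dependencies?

Lossless test: (H, K)⁺ = {H, I, J, K}, which contains all of one fragment — lossless.
Dependency preservation: H, I → J, K; H → I, J; I, K → J are not contained in any single fragment, but the restricted closure of each left-hand side across the fragments still reaches the right-hand side; the remaining FDs each lie inside some fragment. All dependencies are preserved.

lossless and dependency-preserving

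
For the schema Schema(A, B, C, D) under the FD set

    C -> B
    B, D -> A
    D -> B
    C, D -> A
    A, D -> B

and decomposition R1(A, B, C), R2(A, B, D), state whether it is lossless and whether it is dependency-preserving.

Lossless test: (A, B)⁺ = {A, B}, which is a superkey of neither fragment — lossy.
Dependency preservation: C, D → A is not contained in any single fragment, but the restricted closure of its left-hand side across the fragments still reaches the right-hand side; the remaining FDs each lie inside some fragment. All dependencies are preserved.

lossy but dependency-preserving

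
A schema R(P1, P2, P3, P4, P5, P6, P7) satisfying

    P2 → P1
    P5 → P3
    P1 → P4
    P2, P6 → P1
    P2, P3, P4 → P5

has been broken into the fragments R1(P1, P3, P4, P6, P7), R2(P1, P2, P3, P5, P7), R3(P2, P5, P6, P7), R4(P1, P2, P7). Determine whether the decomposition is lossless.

Chase test. Columns are P1, P2, P3, P4, P5, P6, P7; row i has aⱼ where attribute j ∈ Ri, else bᵢⱼ.
Initial tableau (one row per fragment):
  row 1: a1 b12 a3 a4 b15 a6 a7
  row 2: a1 a2 a3 b24 a5 b26 a7
  row 3: b31 a2 b33 b34 a5 a6 a7
  row 4: a1 a2 b43 b44 b45 b46 a7
Rows 2 and 3 agree on P2; apply P2→P1 and equate their P1 entries.
Rows 2 and 3 agree on P5; apply P5→P3 and equate their P3 entries.
Rows 1 and 2 agree on P1; apply P1→P4 and equate their P4 entries.
Rows 1 and 3 agree on P1; apply P1→P4 and equate their P4 entries.
Rows 1 and 4 agree on P1; apply P1→P4 and equate their P4 entries.
Row 3 is now all distinguished symbols — the join is lossless.

Yes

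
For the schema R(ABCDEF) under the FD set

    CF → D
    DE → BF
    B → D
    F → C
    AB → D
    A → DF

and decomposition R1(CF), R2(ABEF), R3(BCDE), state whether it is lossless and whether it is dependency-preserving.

lossless but not dependency-preserving

Lossless test (chase): Rows 2 and 3 agree on B; apply B→D and equate their D entries. Rows 1 and 2 agree on F; apply F→C and equate their C entries. Rows 1 and 2 agree on CF; apply CF→D and equate their D entries. Rows 2 and 3 agree on DE; apply DE→BF and equate their BF entries. Row 2 is now all distinguished symbols — the join is lossless.
Dependency preservation: the restricted closure of {CF} across the fragments never reaches {D}, so CF → D cannot be enforced without a join — not preserved.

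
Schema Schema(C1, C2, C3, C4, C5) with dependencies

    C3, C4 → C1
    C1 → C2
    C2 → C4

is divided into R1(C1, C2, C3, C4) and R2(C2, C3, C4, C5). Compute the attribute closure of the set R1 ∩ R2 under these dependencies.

C1, C2, C3, C4

R1 ∩ R2 = {C2, C3, C4}.
C3, C4 → C1 applies, adding C1
Closure: {C1, C2, C3, C4}.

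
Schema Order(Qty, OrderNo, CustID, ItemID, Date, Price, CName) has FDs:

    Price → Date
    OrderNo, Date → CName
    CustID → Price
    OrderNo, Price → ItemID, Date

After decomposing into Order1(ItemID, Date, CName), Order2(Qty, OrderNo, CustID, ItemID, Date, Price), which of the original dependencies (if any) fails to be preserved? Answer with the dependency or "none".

OrderNo, Date → CName

Check OrderNo, Date → CName: no single fragment contains all of {OrderNo, Date, CName}, and the restricted closure of {OrderNo, Date} across the fragments never reaches {CName}.
Price → Date is preserved.
CustID → Price is preserved.
OrderNo, Price → ItemID, Date is preserved.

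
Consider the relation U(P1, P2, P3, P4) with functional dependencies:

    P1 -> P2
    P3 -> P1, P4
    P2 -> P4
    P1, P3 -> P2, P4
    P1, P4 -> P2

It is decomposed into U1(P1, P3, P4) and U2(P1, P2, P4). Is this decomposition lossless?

Yes

Common attributes: U1 ∩ U2 = {P1, P4}.
Closure of {P1, P4}: P1 → P2 applies, adding P2. So (P1, P4)⁺ = {P1, P2, P4}.
This closure contains every attribute of U2, so U1 ∩ U2 → U2. The join is lossless.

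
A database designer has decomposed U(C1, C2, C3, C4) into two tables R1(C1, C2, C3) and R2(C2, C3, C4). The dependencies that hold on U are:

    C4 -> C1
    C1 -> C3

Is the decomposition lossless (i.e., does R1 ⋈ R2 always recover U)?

No

Common attributes: R1 ∩ R2 = {C2, C3}.
No dependency enlarges {C2, C3}, so (C2, C3)⁺ = {C2, C3}.
The closure contains neither all of R1 = {C1, C2, C3} nor all of R2 = {C2, C3, C4}, so the common attributes are not a superkey of either fragment. The join is lossy.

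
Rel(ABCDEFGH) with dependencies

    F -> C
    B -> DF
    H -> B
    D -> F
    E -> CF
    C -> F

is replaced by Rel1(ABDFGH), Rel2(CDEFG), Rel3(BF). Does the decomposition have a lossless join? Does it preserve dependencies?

lossy but dependency-preserving

Lossless test (chase): Rows 1 and 2 agree on F; apply F→C and equate their C entries. Rows 1 and 3 agree on F; apply F→C and equate their C entries. Rows 1 and 3 agree on B; apply B→DF and equate their DF entries. No row becomes fully distinguished — the join is lossy.
Dependency preservation: every FD's attributes lie within a single fragment, so each can be enforced locally — preserved.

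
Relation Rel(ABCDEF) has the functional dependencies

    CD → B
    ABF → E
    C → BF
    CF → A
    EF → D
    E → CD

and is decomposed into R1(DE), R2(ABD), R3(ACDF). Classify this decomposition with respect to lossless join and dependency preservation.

Lossless test (chase): applying each FD to every pair of rows produces no changes in the tableau, so no row becomes fully distinguished — the join is lossy.
Dependency preservation: the restricted closure of {CD} across the fragments never reaches {B}, so CD → B cannot be enforced without a join — not preserved.

lossy and not dependency-preserving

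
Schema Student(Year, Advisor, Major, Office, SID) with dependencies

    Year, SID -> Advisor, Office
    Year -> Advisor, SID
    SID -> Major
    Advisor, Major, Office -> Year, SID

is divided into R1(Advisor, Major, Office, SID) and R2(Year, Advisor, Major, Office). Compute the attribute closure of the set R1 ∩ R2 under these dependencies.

R1 ∩ R2 = {Advisor, Major, Office}.
Advisor, Major, Office → Year, SID applies, adding Year, SID
Closure: {Year, Advisor, Major, Office, SID}.

Year, Advisor, Major, Office, SID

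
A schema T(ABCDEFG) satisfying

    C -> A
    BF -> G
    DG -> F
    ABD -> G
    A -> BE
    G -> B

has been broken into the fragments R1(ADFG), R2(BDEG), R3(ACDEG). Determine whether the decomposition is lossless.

Chase test. Columns are ABCDEFG; row i has aⱼ where attribute j ∈ Ri, else bᵢⱼ.
Initial tableau (one row per fragment):
  row 1: a1 b12 b13 a4 b15 a6 a7
  row 2: b21 a2 b23 a4 a5 b26 a7
  row 3: a1 b32 a3 a4 a5 b36 a7
Rows 1 and 2 agree on DG; apply DG→F and equate their F entries.
Rows 1 and 3 agree on DG; apply DG→F and equate their F entries.
Rows 1 and 3 agree on A; apply A→BE and equate their BE entries.
Rows 1 and 2 agree on G; apply G→B and equate their B entries.
Row 3 is now all distinguished symbols — the join is lossless.

Yes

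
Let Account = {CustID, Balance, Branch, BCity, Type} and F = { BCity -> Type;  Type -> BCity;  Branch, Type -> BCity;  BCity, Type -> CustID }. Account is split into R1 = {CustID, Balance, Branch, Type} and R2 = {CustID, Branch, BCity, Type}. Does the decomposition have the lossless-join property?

Common attributes: R1 ∩ R2 = {CustID, Branch, Type}.
Closure of {CustID, Branch, Type}: Type → BCity applies, adding BCity. So (CustID, Branch, Type)⁺ = {CustID, Branch, BCity, Type}.
This closure contains every attribute of R2, so R1 ∩ R2 → R2. The join is lossless.

Yes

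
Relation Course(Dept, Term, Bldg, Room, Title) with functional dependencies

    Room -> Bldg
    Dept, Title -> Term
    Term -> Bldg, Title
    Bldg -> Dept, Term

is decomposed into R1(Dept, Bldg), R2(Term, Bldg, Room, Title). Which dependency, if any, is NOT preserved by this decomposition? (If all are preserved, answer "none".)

Dept, Title -> Term

Check Dept, Title → Term: no single fragment contains all of {Dept, Term, Title}, and the restricted closure of {Dept, Title} across the fragments never reaches {Term}.
Room → Bldg is preserved.
Term → Bldg, Title is preserved.
Bldg → Dept, Term is preserved.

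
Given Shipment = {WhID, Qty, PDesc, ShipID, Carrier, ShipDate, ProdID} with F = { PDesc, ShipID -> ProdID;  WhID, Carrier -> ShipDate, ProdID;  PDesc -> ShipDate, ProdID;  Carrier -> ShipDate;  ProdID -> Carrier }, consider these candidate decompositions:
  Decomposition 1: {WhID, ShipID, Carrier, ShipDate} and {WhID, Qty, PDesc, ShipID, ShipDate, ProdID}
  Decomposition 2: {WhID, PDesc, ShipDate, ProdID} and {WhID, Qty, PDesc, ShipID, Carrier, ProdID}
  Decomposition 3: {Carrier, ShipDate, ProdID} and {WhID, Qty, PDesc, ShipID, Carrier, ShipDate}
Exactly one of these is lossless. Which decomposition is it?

Decomposition 2

Decomposition 1: common = {WhID, ShipID, ShipDate}, closure = {WhID, ShipID, ShipDate} → lossy.
Decomposition 2: common = {WhID, PDesc, ProdID}, closure = {WhID, PDesc, Carrier, ShipDate, ProdID} → lossless.
Decomposition 3: common = {Carrier, ShipDate}, closure = {Carrier, ShipDate} → lossy.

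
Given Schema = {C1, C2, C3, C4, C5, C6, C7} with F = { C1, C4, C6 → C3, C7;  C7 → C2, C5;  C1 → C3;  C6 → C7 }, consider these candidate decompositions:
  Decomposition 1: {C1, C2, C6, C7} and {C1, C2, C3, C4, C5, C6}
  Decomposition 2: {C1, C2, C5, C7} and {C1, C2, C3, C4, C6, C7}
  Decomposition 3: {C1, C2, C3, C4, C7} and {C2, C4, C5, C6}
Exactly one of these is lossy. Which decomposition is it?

Decomposition 1: common = {C1, C2, C6}, closure = {C1, C2, C3, C5, C6, C7} → lossless.
Decomposition 2: common = {C1, C2, C7}, closure = {C1, C2, C3, C5, C7} → lossless.
Decomposition 3: common = {C2, C4}, closure = {C2, C4} → lossy.

Decomposition 3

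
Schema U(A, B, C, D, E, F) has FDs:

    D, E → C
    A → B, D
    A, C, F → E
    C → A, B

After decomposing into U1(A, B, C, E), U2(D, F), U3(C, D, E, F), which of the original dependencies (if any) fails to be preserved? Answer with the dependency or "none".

A → B, D

Check A → B, D: no single fragment contains all of {A, B, D}, and the restricted closure of {A} across the fragments never reaches {B, D}.
D, E → C is preserved.
A, C, F → E is preserved.
C → A, B is preserved.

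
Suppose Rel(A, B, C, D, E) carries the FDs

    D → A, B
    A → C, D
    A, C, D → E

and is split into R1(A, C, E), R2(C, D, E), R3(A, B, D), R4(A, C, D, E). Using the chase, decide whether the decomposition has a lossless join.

Chase test. Columns are A, B, C, D, E; row i has aⱼ where attribute j ∈ Ri, else bᵢⱼ.
Initial tableau (one row per fragment):
  row 1: a1 b12 a3 b14 a5
  row 2: b21 b22 a3 a4 a5
  row 3: a1 a2 b33 a4 b35
  row 4: a1 b42 a3 a4 a5
Rows 2 and 3 agree on D; apply D→A, B and equate their A, B entries.
Rows 2 and 4 agree on D; apply D→A, B and equate their A, B entries.
Rows 1 and 2 agree on A; apply A→C, D and equate their C, D entries.
Rows 1 and 3 agree on A; apply A→C, D and equate their C, D entries.
Rows 1 and 3 agree on A, C, D; apply A, C, D→E and equate their E entries.
Rows 1 and 2 agree on D; apply D→A, B and equate their A, B entries.
Row 1 is now all distinguished symbols — the join is lossless.

Yes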